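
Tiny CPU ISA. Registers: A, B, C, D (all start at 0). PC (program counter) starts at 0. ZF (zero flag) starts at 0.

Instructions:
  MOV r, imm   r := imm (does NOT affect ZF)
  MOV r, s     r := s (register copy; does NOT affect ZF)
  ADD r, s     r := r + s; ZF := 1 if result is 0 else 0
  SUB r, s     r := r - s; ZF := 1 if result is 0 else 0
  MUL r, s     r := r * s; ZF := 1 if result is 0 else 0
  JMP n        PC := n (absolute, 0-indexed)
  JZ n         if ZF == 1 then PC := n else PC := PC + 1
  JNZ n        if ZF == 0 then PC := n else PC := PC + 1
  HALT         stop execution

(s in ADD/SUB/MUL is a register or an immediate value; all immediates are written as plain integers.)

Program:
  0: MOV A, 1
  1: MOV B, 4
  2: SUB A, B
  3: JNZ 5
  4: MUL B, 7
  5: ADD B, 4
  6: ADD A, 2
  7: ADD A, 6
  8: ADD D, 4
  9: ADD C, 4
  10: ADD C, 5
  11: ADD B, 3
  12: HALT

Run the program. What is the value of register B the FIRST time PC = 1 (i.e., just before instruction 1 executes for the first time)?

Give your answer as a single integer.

Step 1: PC=0 exec 'MOV A, 1'. After: A=1 B=0 C=0 D=0 ZF=0 PC=1
First time PC=1: B=0

0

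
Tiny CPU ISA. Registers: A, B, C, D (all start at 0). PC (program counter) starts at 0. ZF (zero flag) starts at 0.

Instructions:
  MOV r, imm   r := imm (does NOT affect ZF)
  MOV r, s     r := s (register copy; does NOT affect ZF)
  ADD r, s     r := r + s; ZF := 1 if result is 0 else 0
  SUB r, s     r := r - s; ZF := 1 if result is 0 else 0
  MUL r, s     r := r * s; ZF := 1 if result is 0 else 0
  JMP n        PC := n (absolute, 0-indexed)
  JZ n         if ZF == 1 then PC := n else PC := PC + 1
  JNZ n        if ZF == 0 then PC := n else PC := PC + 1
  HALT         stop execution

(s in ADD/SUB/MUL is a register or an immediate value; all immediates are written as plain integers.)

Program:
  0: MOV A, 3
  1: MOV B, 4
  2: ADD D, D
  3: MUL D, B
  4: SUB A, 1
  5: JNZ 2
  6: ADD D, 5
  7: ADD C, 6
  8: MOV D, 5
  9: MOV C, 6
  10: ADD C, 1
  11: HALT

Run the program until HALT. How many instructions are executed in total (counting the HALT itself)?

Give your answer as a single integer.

Step 1: PC=0 exec 'MOV A, 3'. After: A=3 B=0 C=0 D=0 ZF=0 PC=1
Step 2: PC=1 exec 'MOV B, 4'. After: A=3 B=4 C=0 D=0 ZF=0 PC=2
Step 3: PC=2 exec 'ADD D, D'. After: A=3 B=4 C=0 D=0 ZF=1 PC=3
Step 4: PC=3 exec 'MUL D, B'. After: A=3 B=4 C=0 D=0 ZF=1 PC=4
Step 5: PC=4 exec 'SUB A, 1'. After: A=2 B=4 C=0 D=0 ZF=0 PC=5
Step 6: PC=5 exec 'JNZ 2'. After: A=2 B=4 C=0 D=0 ZF=0 PC=2
Step 7: PC=2 exec 'ADD D, D'. After: A=2 B=4 C=0 D=0 ZF=1 PC=3
Step 8: PC=3 exec 'MUL D, B'. After: A=2 B=4 C=0 D=0 ZF=1 PC=4
Step 9: PC=4 exec 'SUB A, 1'. After: A=1 B=4 C=0 D=0 ZF=0 PC=5
Step 10: PC=5 exec 'JNZ 2'. After: A=1 B=4 C=0 D=0 ZF=0 PC=2
Step 11: PC=2 exec 'ADD D, D'. After: A=1 B=4 C=0 D=0 ZF=1 PC=3
Step 12: PC=3 exec 'MUL D, B'. After: A=1 B=4 C=0 D=0 ZF=1 PC=4
Step 13: PC=4 exec 'SUB A, 1'. After: A=0 B=4 C=0 D=0 ZF=1 PC=5
Step 14: PC=5 exec 'JNZ 2'. After: A=0 B=4 C=0 D=0 ZF=1 PC=6
Step 15: PC=6 exec 'ADD D, 5'. After: A=0 B=4 C=0 D=5 ZF=0 PC=7
Step 16: PC=7 exec 'ADD C, 6'. After: A=0 B=4 C=6 D=5 ZF=0 PC=8
Step 17: PC=8 exec 'MOV D, 5'. After: A=0 B=4 C=6 D=5 ZF=0 PC=9
Step 18: PC=9 exec 'MOV C, 6'. After: A=0 B=4 C=6 D=5 ZF=0 PC=10
Step 19: PC=10 exec 'ADD C, 1'. After: A=0 B=4 C=7 D=5 ZF=0 PC=11
Step 20: PC=11 exec 'HALT'. After: A=0 B=4 C=7 D=5 ZF=0 PC=11 HALTED
Total instructions executed: 20

Answer: 20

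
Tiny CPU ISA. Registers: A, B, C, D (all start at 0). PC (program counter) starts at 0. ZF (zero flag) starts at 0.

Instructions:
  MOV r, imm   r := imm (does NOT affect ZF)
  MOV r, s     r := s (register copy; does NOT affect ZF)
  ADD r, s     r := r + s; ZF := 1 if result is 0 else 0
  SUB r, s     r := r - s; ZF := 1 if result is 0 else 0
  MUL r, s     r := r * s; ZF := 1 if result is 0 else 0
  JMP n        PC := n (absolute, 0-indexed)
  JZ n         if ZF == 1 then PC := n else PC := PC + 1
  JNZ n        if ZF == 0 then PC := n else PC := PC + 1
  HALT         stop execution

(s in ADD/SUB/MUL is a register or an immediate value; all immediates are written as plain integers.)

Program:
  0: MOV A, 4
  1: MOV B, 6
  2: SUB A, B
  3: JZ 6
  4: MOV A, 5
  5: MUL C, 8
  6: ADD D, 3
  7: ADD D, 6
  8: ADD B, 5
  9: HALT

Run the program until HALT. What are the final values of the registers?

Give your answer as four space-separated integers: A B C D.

Step 1: PC=0 exec 'MOV A, 4'. After: A=4 B=0 C=0 D=0 ZF=0 PC=1
Step 2: PC=1 exec 'MOV B, 6'. After: A=4 B=6 C=0 D=0 ZF=0 PC=2
Step 3: PC=2 exec 'SUB A, B'. After: A=-2 B=6 C=0 D=0 ZF=0 PC=3
Step 4: PC=3 exec 'JZ 6'. After: A=-2 B=6 C=0 D=0 ZF=0 PC=4
Step 5: PC=4 exec 'MOV A, 5'. After: A=5 B=6 C=0 D=0 ZF=0 PC=5
Step 6: PC=5 exec 'MUL C, 8'. After: A=5 B=6 C=0 D=0 ZF=1 PC=6
Step 7: PC=6 exec 'ADD D, 3'. After: A=5 B=6 C=0 D=3 ZF=0 PC=7
Step 8: PC=7 exec 'ADD D, 6'. After: A=5 B=6 C=0 D=9 ZF=0 PC=8
Step 9: PC=8 exec 'ADD B, 5'. After: A=5 B=11 C=0 D=9 ZF=0 PC=9
Step 10: PC=9 exec 'HALT'. After: A=5 B=11 C=0 D=9 ZF=0 PC=9 HALTED

Answer: 5 11 0 9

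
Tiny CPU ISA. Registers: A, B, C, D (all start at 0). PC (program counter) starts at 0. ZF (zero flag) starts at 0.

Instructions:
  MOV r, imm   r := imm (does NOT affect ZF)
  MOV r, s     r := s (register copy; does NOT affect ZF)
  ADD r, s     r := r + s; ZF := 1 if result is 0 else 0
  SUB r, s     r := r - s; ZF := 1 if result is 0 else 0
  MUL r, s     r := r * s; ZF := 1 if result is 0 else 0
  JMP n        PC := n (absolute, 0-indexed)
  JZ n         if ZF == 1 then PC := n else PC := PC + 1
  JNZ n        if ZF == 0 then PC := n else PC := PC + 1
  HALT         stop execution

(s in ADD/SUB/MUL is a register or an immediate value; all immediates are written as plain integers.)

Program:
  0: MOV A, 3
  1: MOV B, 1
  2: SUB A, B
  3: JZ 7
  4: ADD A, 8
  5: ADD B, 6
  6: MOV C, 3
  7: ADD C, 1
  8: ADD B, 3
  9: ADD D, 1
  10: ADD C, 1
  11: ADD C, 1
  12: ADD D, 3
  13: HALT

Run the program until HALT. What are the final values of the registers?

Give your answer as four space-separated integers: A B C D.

Step 1: PC=0 exec 'MOV A, 3'. After: A=3 B=0 C=0 D=0 ZF=0 PC=1
Step 2: PC=1 exec 'MOV B, 1'. After: A=3 B=1 C=0 D=0 ZF=0 PC=2
Step 3: PC=2 exec 'SUB A, B'. After: A=2 B=1 C=0 D=0 ZF=0 PC=3
Step 4: PC=3 exec 'JZ 7'. After: A=2 B=1 C=0 D=0 ZF=0 PC=4
Step 5: PC=4 exec 'ADD A, 8'. After: A=10 B=1 C=0 D=0 ZF=0 PC=5
Step 6: PC=5 exec 'ADD B, 6'. After: A=10 B=7 C=0 D=0 ZF=0 PC=6
Step 7: PC=6 exec 'MOV C, 3'. After: A=10 B=7 C=3 D=0 ZF=0 PC=7
Step 8: PC=7 exec 'ADD C, 1'. After: A=10 B=7 C=4 D=0 ZF=0 PC=8
Step 9: PC=8 exec 'ADD B, 3'. After: A=10 B=10 C=4 D=0 ZF=0 PC=9
Step 10: PC=9 exec 'ADD D, 1'. After: A=10 B=10 C=4 D=1 ZF=0 PC=10
Step 11: PC=10 exec 'ADD C, 1'. After: A=10 B=10 C=5 D=1 ZF=0 PC=11
Step 12: PC=11 exec 'ADD C, 1'. After: A=10 B=10 C=6 D=1 ZF=0 PC=12
Step 13: PC=12 exec 'ADD D, 3'. After: A=10 B=10 C=6 D=4 ZF=0 PC=13
Step 14: PC=13 exec 'HALT'. After: A=10 B=10 C=6 D=4 ZF=0 PC=13 HALTED

Answer: 10 10 6 4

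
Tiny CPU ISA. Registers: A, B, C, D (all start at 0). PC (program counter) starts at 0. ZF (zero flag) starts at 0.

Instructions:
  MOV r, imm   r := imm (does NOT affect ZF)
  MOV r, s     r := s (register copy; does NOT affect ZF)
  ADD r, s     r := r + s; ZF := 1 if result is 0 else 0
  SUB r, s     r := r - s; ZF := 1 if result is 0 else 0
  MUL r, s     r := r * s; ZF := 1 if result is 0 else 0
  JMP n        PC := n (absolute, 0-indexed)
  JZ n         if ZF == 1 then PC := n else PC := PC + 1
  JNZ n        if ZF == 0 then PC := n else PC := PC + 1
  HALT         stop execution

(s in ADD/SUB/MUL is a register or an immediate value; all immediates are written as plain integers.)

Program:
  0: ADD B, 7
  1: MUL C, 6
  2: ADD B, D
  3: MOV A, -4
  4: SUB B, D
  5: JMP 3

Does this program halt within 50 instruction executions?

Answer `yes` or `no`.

Step 1: PC=0 exec 'ADD B, 7'. After: A=0 B=7 C=0 D=0 ZF=0 PC=1
Step 2: PC=1 exec 'MUL C, 6'. After: A=0 B=7 C=0 D=0 ZF=1 PC=2
Step 3: PC=2 exec 'ADD B, D'. After: A=0 B=7 C=0 D=0 ZF=0 PC=3
Step 4: PC=3 exec 'MOV A, -4'. After: A=-4 B=7 C=0 D=0 ZF=0 PC=4
Step 5: PC=4 exec 'SUB B, D'. After: A=-4 B=7 C=0 D=0 ZF=0 PC=5
Step 6: PC=5 exec 'JMP 3'. After: A=-4 B=7 C=0 D=0 ZF=0 PC=3
Step 7: PC=3 exec 'MOV A, -4'. After: A=-4 B=7 C=0 D=0 ZF=0 PC=4
State after step 7 equals state after step 4: the program is in a cycle of length 3 and will never halt.

Answer: no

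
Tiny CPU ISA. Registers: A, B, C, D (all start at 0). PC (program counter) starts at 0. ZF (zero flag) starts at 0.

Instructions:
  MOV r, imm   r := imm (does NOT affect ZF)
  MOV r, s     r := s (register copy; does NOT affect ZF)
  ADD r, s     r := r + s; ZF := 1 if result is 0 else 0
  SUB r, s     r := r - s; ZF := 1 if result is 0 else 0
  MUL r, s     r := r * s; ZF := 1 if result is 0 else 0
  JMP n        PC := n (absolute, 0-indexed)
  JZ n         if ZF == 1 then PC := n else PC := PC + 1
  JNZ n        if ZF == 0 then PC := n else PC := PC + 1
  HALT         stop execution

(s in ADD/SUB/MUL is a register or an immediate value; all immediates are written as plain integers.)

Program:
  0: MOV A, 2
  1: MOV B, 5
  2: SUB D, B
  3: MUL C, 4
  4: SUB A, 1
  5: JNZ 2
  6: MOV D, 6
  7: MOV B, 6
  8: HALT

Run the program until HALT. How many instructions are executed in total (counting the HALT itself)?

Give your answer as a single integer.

Step 1: PC=0 exec 'MOV A, 2'. After: A=2 B=0 C=0 D=0 ZF=0 PC=1
Step 2: PC=1 exec 'MOV B, 5'. After: A=2 B=5 C=0 D=0 ZF=0 PC=2
Step 3: PC=2 exec 'SUB D, B'. After: A=2 B=5 C=0 D=-5 ZF=0 PC=3
Step 4: PC=3 exec 'MUL C, 4'. After: A=2 B=5 C=0 D=-5 ZF=1 PC=4
Step 5: PC=4 exec 'SUB A, 1'. After: A=1 B=5 C=0 D=-5 ZF=0 PC=5
Step 6: PC=5 exec 'JNZ 2'. After: A=1 B=5 C=0 D=-5 ZF=0 PC=2
Step 7: PC=2 exec 'SUB D, B'. After: A=1 B=5 C=0 D=-10 ZF=0 PC=3
Step 8: PC=3 exec 'MUL C, 4'. After: A=1 B=5 C=0 D=-10 ZF=1 PC=4
Step 9: PC=4 exec 'SUB A, 1'. After: A=0 B=5 C=0 D=-10 ZF=1 PC=5
Step 10: PC=5 exec 'JNZ 2'. After: A=0 B=5 C=0 D=-10 ZF=1 PC=6
Step 11: PC=6 exec 'MOV D, 6'. After: A=0 B=5 C=0 D=6 ZF=1 PC=7
Step 12: PC=7 exec 'MOV B, 6'. After: A=0 B=6 C=0 D=6 ZF=1 PC=8
Step 13: PC=8 exec 'HALT'. After: A=0 B=6 C=0 D=6 ZF=1 PC=8 HALTED
Total instructions executed: 13

Answer: 13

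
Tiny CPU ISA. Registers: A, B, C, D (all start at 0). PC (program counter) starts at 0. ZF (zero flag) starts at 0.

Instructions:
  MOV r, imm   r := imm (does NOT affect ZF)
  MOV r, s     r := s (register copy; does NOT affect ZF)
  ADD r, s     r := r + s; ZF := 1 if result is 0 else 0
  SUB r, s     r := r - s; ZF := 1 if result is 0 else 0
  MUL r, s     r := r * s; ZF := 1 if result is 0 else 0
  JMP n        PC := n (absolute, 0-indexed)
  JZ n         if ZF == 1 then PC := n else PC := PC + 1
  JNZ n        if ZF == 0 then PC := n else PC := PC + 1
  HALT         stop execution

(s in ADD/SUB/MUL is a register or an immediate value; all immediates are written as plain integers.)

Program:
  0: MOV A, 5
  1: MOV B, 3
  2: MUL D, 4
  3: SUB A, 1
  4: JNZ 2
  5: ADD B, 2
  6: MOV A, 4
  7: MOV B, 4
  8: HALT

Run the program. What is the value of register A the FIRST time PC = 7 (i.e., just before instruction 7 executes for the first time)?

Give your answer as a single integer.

Step 1: PC=0 exec 'MOV A, 5'. After: A=5 B=0 C=0 D=0 ZF=0 PC=1
Step 2: PC=1 exec 'MOV B, 3'. After: A=5 B=3 C=0 D=0 ZF=0 PC=2
Step 3: PC=2 exec 'MUL D, 4'. After: A=5 B=3 C=0 D=0 ZF=1 PC=3
Step 4: PC=3 exec 'SUB A, 1'. After: A=4 B=3 C=0 D=0 ZF=0 PC=4
Step 5: PC=4 exec 'JNZ 2'. After: A=4 B=3 C=0 D=0 ZF=0 PC=2
Step 6: PC=2 exec 'MUL D, 4'. After: A=4 B=3 C=0 D=0 ZF=1 PC=3
Step 7: PC=3 exec 'SUB A, 1'. After: A=3 B=3 C=0 D=0 ZF=0 PC=4
Step 8: PC=4 exec 'JNZ 2'. After: A=3 B=3 C=0 D=0 ZF=0 PC=2
Step 9: PC=2 exec 'MUL D, 4'. After: A=3 B=3 C=0 D=0 ZF=1 PC=3
Step 10: PC=3 exec 'SUB A, 1'. After: A=2 B=3 C=0 D=0 ZF=0 PC=4
Step 11: PC=4 exec 'JNZ 2'. After: A=2 B=3 C=0 D=0 ZF=0 PC=2
Step 12: PC=2 exec 'MUL D, 4'. After: A=2 B=3 C=0 D=0 ZF=1 PC=3
Step 13: PC=3 exec 'SUB A, 1'. After: A=1 B=3 C=0 D=0 ZF=0 PC=4
Step 14: PC=4 exec 'JNZ 2'. After: A=1 B=3 C=0 D=0 ZF=0 PC=2
Step 15: PC=2 exec 'MUL D, 4'. After: A=1 B=3 C=0 D=0 ZF=1 PC=3
Step 16: PC=3 exec 'SUB A, 1'. After: A=0 B=3 C=0 D=0 ZF=1 PC=4
Step 17: PC=4 exec 'JNZ 2'. After: A=0 B=3 C=0 D=0 ZF=1 PC=5
Step 18: PC=5 exec 'ADD B, 2'. After: A=0 B=5 C=0 D=0 ZF=0 PC=6
Step 19: PC=6 exec 'MOV A, 4'. After: A=4 B=5 C=0 D=0 ZF=0 PC=7
First time PC=7: A=4

4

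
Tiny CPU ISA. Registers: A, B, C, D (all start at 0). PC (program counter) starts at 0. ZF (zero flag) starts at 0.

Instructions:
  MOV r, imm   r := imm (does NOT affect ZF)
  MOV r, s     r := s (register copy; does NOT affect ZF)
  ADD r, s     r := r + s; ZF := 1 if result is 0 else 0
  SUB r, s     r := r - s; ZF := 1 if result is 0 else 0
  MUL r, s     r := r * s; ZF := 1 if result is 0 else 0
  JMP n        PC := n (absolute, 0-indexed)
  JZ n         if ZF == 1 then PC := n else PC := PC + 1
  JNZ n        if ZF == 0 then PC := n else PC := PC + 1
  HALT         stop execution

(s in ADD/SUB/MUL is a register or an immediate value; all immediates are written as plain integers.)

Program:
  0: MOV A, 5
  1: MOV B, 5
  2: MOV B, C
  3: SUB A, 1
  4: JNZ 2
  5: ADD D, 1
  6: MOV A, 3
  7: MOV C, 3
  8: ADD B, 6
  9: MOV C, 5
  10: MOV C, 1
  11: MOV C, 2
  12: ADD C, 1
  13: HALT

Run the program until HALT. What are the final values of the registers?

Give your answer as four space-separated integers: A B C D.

Step 1: PC=0 exec 'MOV A, 5'. After: A=5 B=0 C=0 D=0 ZF=0 PC=1
Step 2: PC=1 exec 'MOV B, 5'. After: A=5 B=5 C=0 D=0 ZF=0 PC=2
Step 3: PC=2 exec 'MOV B, C'. After: A=5 B=0 C=0 D=0 ZF=0 PC=3
Step 4: PC=3 exec 'SUB A, 1'. After: A=4 B=0 C=0 D=0 ZF=0 PC=4
Step 5: PC=4 exec 'JNZ 2'. After: A=4 B=0 C=0 D=0 ZF=0 PC=2
Step 6: PC=2 exec 'MOV B, C'. After: A=4 B=0 C=0 D=0 ZF=0 PC=3
Step 7: PC=3 exec 'SUB A, 1'. After: A=3 B=0 C=0 D=0 ZF=0 PC=4
Step 8: PC=4 exec 'JNZ 2'. After: A=3 B=0 C=0 D=0 ZF=0 PC=2
Step 9: PC=2 exec 'MOV B, C'. After: A=3 B=0 C=0 D=0 ZF=0 PC=3
Step 10: PC=3 exec 'SUB A, 1'. After: A=2 B=0 C=0 D=0 ZF=0 PC=4
Step 11: PC=4 exec 'JNZ 2'. After: A=2 B=0 C=0 D=0 ZF=0 PC=2
Step 12: PC=2 exec 'MOV B, C'. After: A=2 B=0 C=0 D=0 ZF=0 PC=3
Step 13: PC=3 exec 'SUB A, 1'. After: A=1 B=0 C=0 D=0 ZF=0 PC=4
Step 14: PC=4 exec 'JNZ 2'. After: A=1 B=0 C=0 D=0 ZF=0 PC=2
Step 15: PC=2 exec 'MOV B, C'. After: A=1 B=0 C=0 D=0 ZF=0 PC=3
Step 16: PC=3 exec 'SUB A, 1'. After: A=0 B=0 C=0 D=0 ZF=1 PC=4
Step 17: PC=4 exec 'JNZ 2'. After: A=0 B=0 C=0 D=0 ZF=1 PC=5
Step 18: PC=5 exec 'ADD D, 1'. After: A=0 B=0 C=0 D=1 ZF=0 PC=6
Step 19: PC=6 exec 'MOV A, 3'. After: A=3 B=0 C=0 D=1 ZF=0 PC=7
Step 20: PC=7 exec 'MOV C, 3'. After: A=3 B=0 C=3 D=1 ZF=0 PC=8
Step 21: PC=8 exec 'ADD B, 6'. After: A=3 B=6 C=3 D=1 ZF=0 PC=9
Step 22: PC=9 exec 'MOV C, 5'. After: A=3 B=6 C=5 D=1 ZF=0 PC=10
Step 23: PC=10 exec 'MOV C, 1'. After: A=3 B=6 C=1 D=1 ZF=0 PC=11
Step 24: PC=11 exec 'MOV C, 2'. After: A=3 B=6 C=2 D=1 ZF=0 PC=12
Step 25: PC=12 exec 'ADD C, 1'. After: A=3 B=6 C=3 D=1 ZF=0 PC=13
Step 26: PC=13 exec 'HALT'. After: A=3 B=6 C=3 D=1 ZF=0 PC=13 HALTED

Answer: 3 6 3 1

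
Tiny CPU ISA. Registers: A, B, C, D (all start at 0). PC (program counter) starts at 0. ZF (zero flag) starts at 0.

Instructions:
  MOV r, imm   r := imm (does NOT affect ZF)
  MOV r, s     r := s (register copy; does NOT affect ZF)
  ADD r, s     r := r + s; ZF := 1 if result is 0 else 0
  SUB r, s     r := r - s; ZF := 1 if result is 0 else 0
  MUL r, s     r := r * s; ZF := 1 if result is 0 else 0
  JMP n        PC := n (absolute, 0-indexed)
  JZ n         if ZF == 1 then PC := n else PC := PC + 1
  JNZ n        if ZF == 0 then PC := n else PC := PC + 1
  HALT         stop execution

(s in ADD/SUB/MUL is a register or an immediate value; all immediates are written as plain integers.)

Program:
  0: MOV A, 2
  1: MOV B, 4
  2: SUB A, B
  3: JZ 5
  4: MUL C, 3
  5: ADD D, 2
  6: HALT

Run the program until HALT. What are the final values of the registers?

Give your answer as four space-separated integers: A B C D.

Answer: -2 4 0 2

Derivation:
Step 1: PC=0 exec 'MOV A, 2'. After: A=2 B=0 C=0 D=0 ZF=0 PC=1
Step 2: PC=1 exec 'MOV B, 4'. After: A=2 B=4 C=0 D=0 ZF=0 PC=2
Step 3: PC=2 exec 'SUB A, B'. After: A=-2 B=4 C=0 D=0 ZF=0 PC=3
Step 4: PC=3 exec 'JZ 5'. After: A=-2 B=4 C=0 D=0 ZF=0 PC=4
Step 5: PC=4 exec 'MUL C, 3'. After: A=-2 B=4 C=0 D=0 ZF=1 PC=5
Step 6: PC=5 exec 'ADD D, 2'. After: A=-2 B=4 C=0 D=2 ZF=0 PC=6
Step 7: PC=6 exec 'HALT'. After: A=-2 B=4 C=0 D=2 ZF=0 PC=6 HALTED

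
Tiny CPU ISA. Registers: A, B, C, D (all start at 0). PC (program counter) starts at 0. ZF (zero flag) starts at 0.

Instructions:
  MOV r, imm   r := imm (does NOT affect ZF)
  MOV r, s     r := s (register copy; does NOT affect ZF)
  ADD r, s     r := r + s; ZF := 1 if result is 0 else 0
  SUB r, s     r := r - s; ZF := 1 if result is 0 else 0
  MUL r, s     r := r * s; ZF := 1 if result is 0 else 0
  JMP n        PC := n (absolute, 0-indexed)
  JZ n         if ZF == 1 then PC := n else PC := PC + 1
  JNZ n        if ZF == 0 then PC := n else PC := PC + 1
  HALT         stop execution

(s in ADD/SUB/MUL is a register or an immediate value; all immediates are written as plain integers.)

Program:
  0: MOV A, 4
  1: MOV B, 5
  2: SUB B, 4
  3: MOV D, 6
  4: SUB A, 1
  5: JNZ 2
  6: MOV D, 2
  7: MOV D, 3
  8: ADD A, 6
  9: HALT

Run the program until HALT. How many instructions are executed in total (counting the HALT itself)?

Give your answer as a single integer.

Answer: 22

Derivation:
Step 1: PC=0 exec 'MOV A, 4'. After: A=4 B=0 C=0 D=0 ZF=0 PC=1
Step 2: PC=1 exec 'MOV B, 5'. After: A=4 B=5 C=0 D=0 ZF=0 PC=2
Step 3: PC=2 exec 'SUB B, 4'. After: A=4 B=1 C=0 D=0 ZF=0 PC=3
Step 4: PC=3 exec 'MOV D, 6'. After: A=4 B=1 C=0 D=6 ZF=0 PC=4
Step 5: PC=4 exec 'SUB A, 1'. After: A=3 B=1 C=0 D=6 ZF=0 PC=5
Step 6: PC=5 exec 'JNZ 2'. After: A=3 B=1 C=0 D=6 ZF=0 PC=2
Step 7: PC=2 exec 'SUB B, 4'. After: A=3 B=-3 C=0 D=6 ZF=0 PC=3
Step 8: PC=3 exec 'MOV D, 6'. After: A=3 B=-3 C=0 D=6 ZF=0 PC=4
Step 9: PC=4 exec 'SUB A, 1'. After: A=2 B=-3 C=0 D=6 ZF=0 PC=5
Step 10: PC=5 exec 'JNZ 2'. After: A=2 B=-3 C=0 D=6 ZF=0 PC=2
Step 11: PC=2 exec 'SUB B, 4'. After: A=2 B=-7 C=0 D=6 ZF=0 PC=3
Step 12: PC=3 exec 'MOV D, 6'. After: A=2 B=-7 C=0 D=6 ZF=0 PC=4
Step 13: PC=4 exec 'SUB A, 1'. After: A=1 B=-7 C=0 D=6 ZF=0 PC=5
Step 14: PC=5 exec 'JNZ 2'. After: A=1 B=-7 C=0 D=6 ZF=0 PC=2
Step 15: PC=2 exec 'SUB B, 4'. After: A=1 B=-11 C=0 D=6 ZF=0 PC=3
Step 16: PC=3 exec 'MOV D, 6'. After: A=1 B=-11 C=0 D=6 ZF=0 PC=4
Step 17: PC=4 exec 'SUB A, 1'. After: A=0 B=-11 C=0 D=6 ZF=1 PC=5
Step 18: PC=5 exec 'JNZ 2'. After: A=0 B=-11 C=0 D=6 ZF=1 PC=6
Step 19: PC=6 exec 'MOV D, 2'. After: A=0 B=-11 C=0 D=2 ZF=1 PC=7
Step 20: PC=7 exec 'MOV D, 3'. After: A=0 B=-11 C=0 D=3 ZF=1 PC=8
Step 21: PC=8 exec 'ADD A, 6'. After: A=6 B=-11 C=0 D=3 ZF=0 PC=9
Step 22: PC=9 exec 'HALT'. After: A=6 B=-11 C=0 D=3 ZF=0 PC=9 HALTED
Total instructions executed: 22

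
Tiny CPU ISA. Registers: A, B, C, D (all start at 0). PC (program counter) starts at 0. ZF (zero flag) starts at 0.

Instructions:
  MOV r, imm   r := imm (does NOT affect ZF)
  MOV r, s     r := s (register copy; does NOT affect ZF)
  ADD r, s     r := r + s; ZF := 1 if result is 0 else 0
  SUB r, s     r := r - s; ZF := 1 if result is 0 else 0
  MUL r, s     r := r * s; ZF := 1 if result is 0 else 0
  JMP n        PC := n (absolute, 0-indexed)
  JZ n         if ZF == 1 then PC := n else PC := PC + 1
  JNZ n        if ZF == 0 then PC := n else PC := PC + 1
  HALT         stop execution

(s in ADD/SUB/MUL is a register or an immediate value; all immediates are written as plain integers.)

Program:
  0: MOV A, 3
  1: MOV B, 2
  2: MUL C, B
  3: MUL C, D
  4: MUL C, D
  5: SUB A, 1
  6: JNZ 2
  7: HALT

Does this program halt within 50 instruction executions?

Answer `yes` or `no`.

Step 1: PC=0 exec 'MOV A, 3'. After: A=3 B=0 C=0 D=0 ZF=0 PC=1
Step 2: PC=1 exec 'MOV B, 2'. After: A=3 B=2 C=0 D=0 ZF=0 PC=2
Step 3: PC=2 exec 'MUL C, B'. After: A=3 B=2 C=0 D=0 ZF=1 PC=3
Step 4: PC=3 exec 'MUL C, D'. After: A=3 B=2 C=0 D=0 ZF=1 PC=4
Step 5: PC=4 exec 'MUL C, D'. After: A=3 B=2 C=0 D=0 ZF=1 PC=5
Step 6: PC=5 exec 'SUB A, 1'. After: A=2 B=2 C=0 D=0 ZF=0 PC=6
Step 7: PC=6 exec 'JNZ 2'. After: A=2 B=2 C=0 D=0 ZF=0 PC=2
Step 8: PC=2 exec 'MUL C, B'. After: A=2 B=2 C=0 D=0 ZF=1 PC=3
Step 9: PC=3 exec 'MUL C, D'. After: A=2 B=2 C=0 D=0 ZF=1 PC=4
Step 10: PC=4 exec 'MUL C, D'. After: A=2 B=2 C=0 D=0 ZF=1 PC=5
Step 11: PC=5 exec 'SUB A, 1'. After: A=1 B=2 C=0 D=0 ZF=0 PC=6
Step 12: PC=6 exec 'JNZ 2'. After: A=1 B=2 C=0 D=0 ZF=0 PC=2
Step 13: PC=2 exec 'MUL C, B'. After: A=1 B=2 C=0 D=0 ZF=1 PC=3
Step 14: PC=3 exec 'MUL C, D'. After: A=1 B=2 C=0 D=0 ZF=1 PC=4
Step 15: PC=4 exec 'MUL C, D'. After: A=1 B=2 C=0 D=0 ZF=1 PC=5
Step 16: PC=5 exec 'SUB A, 1'. After: A=0 B=2 C=0 D=0 ZF=1 PC=6
Step 17: PC=6 exec 'JNZ 2'. After: A=0 B=2 C=0 D=0 ZF=1 PC=7
Step 18: PC=7 exec 'HALT'. After: A=0 B=2 C=0 D=0 ZF=1 PC=7 HALTED

Answer: yes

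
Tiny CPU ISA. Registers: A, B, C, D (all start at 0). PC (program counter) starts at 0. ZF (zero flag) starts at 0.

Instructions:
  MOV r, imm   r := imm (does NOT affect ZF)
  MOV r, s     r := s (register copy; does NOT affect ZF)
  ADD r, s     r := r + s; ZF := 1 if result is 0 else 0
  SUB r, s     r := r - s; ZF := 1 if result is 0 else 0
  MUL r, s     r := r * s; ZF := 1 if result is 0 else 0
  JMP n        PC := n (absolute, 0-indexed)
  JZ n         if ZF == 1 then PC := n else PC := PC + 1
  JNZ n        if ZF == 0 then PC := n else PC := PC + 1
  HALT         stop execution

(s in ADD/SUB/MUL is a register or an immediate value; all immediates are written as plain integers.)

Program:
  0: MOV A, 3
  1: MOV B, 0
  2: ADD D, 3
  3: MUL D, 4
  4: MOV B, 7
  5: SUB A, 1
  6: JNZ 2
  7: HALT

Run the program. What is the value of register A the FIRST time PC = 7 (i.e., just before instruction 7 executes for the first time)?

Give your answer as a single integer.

Step 1: PC=0 exec 'MOV A, 3'. After: A=3 B=0 C=0 D=0 ZF=0 PC=1
Step 2: PC=1 exec 'MOV B, 0'. After: A=3 B=0 C=0 D=0 ZF=0 PC=2
Step 3: PC=2 exec 'ADD D, 3'. After: A=3 B=0 C=0 D=3 ZF=0 PC=3
Step 4: PC=3 exec 'MUL D, 4'. After: A=3 B=0 C=0 D=12 ZF=0 PC=4
Step 5: PC=4 exec 'MOV B, 7'. After: A=3 B=7 C=0 D=12 ZF=0 PC=5
Step 6: PC=5 exec 'SUB A, 1'. After: A=2 B=7 C=0 D=12 ZF=0 PC=6
Step 7: PC=6 exec 'JNZ 2'. After: A=2 B=7 C=0 D=12 ZF=0 PC=2
Step 8: PC=2 exec 'ADD D, 3'. After: A=2 B=7 C=0 D=15 ZF=0 PC=3
Step 9: PC=3 exec 'MUL D, 4'. After: A=2 B=7 C=0 D=60 ZF=0 PC=4
Step 10: PC=4 exec 'MOV B, 7'. After: A=2 B=7 C=0 D=60 ZF=0 PC=5
Step 11: PC=5 exec 'SUB A, 1'. After: A=1 B=7 C=0 D=60 ZF=0 PC=6
Step 12: PC=6 exec 'JNZ 2'. After: A=1 B=7 C=0 D=60 ZF=0 PC=2
Step 13: PC=2 exec 'ADD D, 3'. After: A=1 B=7 C=0 D=63 ZF=0 PC=3
Step 14: PC=3 exec 'MUL D, 4'. After: A=1 B=7 C=0 D=252 ZF=0 PC=4
Step 15: PC=4 exec 'MOV B, 7'. After: A=1 B=7 C=0 D=252 ZF=0 PC=5
Step 16: PC=5 exec 'SUB A, 1'. After: A=0 B=7 C=0 D=252 ZF=1 PC=6
Step 17: PC=6 exec 'JNZ 2'. After: A=0 B=7 C=0 D=252 ZF=1 PC=7
First time PC=7: A=0

0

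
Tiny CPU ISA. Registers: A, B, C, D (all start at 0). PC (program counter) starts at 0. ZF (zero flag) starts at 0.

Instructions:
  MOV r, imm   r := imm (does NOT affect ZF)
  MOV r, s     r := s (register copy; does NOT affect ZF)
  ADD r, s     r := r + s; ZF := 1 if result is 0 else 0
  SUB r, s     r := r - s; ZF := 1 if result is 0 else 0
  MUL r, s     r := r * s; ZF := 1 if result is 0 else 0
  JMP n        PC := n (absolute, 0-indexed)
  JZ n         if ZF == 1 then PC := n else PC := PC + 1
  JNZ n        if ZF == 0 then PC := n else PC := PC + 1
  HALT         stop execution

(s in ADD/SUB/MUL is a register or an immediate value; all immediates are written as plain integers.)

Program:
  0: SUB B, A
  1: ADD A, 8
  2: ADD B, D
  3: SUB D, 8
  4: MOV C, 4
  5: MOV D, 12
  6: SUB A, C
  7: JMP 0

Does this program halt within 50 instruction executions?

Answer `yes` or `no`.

Step 1: PC=0 exec 'SUB B, A'. After: A=0 B=0 C=0 D=0 ZF=1 PC=1
Step 2: PC=1 exec 'ADD A, 8'. After: A=8 B=0 C=0 D=0 ZF=0 PC=2
Step 3: PC=2 exec 'ADD B, D'. After: A=8 B=0 C=0 D=0 ZF=1 PC=3
Step 4: PC=3 exec 'SUB D, 8'. After: A=8 B=0 C=0 D=-8 ZF=0 PC=4
Step 5: PC=4 exec 'MOV C, 4'. After: A=8 B=0 C=4 D=-8 ZF=0 PC=5
Step 6: PC=5 exec 'MOV D, 12'. After: A=8 B=0 C=4 D=12 ZF=0 PC=6
Step 7: PC=6 exec 'SUB A, C'. After: A=4 B=0 C=4 D=12 ZF=0 PC=7
Step 8: PC=7 exec 'JMP 0'. After: A=4 B=0 C=4 D=12 ZF=0 PC=0
Step 9: PC=0 exec 'SUB B, A'. After: A=4 B=-4 C=4 D=12 ZF=0 PC=1
Step 10: PC=1 exec 'ADD A, 8'. After: A=12 B=-4 C=4 D=12 ZF=0 PC=2
Step 11: PC=2 exec 'ADD B, D'. After: A=12 B=8 C=4 D=12 ZF=0 PC=3
Step 12: PC=3 exec 'SUB D, 8'. After: A=12 B=8 C=4 D=4 ZF=0 PC=4
Step 13: PC=4 exec 'MOV C, 4'. After: A=12 B=8 C=4 D=4 ZF=0 PC=5
Step 14: PC=5 exec 'MOV D, 12'. After: A=12 B=8 C=4 D=12 ZF=0 PC=6
Step 15: PC=6 exec 'SUB A, C'. After: A=8 B=8 C=4 D=12 ZF=0 PC=7
After 50 steps: not halted. PC revisits the same instructions with no path to HALT; will never halt.

Answer: no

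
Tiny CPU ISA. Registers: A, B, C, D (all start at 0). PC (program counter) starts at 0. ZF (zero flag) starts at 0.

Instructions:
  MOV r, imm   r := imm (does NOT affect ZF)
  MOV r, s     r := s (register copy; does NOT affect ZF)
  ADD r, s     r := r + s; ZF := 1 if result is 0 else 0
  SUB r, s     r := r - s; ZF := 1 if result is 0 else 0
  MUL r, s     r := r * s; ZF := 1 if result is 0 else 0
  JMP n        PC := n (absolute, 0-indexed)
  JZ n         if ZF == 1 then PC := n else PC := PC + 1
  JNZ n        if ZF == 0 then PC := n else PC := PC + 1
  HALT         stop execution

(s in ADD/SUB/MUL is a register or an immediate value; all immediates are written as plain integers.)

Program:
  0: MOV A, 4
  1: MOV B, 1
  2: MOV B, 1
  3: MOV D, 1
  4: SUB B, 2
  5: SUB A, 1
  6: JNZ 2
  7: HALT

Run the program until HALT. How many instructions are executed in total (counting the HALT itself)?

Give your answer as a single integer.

Step 1: PC=0 exec 'MOV A, 4'. After: A=4 B=0 C=0 D=0 ZF=0 PC=1
Step 2: PC=1 exec 'MOV B, 1'. After: A=4 B=1 C=0 D=0 ZF=0 PC=2
Step 3: PC=2 exec 'MOV B, 1'. After: A=4 B=1 C=0 D=0 ZF=0 PC=3
Step 4: PC=3 exec 'MOV D, 1'. After: A=4 B=1 C=0 D=1 ZF=0 PC=4
Step 5: PC=4 exec 'SUB B, 2'. After: A=4 B=-1 C=0 D=1 ZF=0 PC=5
Step 6: PC=5 exec 'SUB A, 1'. After: A=3 B=-1 C=0 D=1 ZF=0 PC=6
Step 7: PC=6 exec 'JNZ 2'. After: A=3 B=-1 C=0 D=1 ZF=0 PC=2
Step 8: PC=2 exec 'MOV B, 1'. After: A=3 B=1 C=0 D=1 ZF=0 PC=3
Step 9: PC=3 exec 'MOV D, 1'. After: A=3 B=1 C=0 D=1 ZF=0 PC=4
Step 10: PC=4 exec 'SUB B, 2'. After: A=3 B=-1 C=0 D=1 ZF=0 PC=5
Step 11: PC=5 exec 'SUB A, 1'. After: A=2 B=-1 C=0 D=1 ZF=0 PC=6
Step 12: PC=6 exec 'JNZ 2'. After: A=2 B=-1 C=0 D=1 ZF=0 PC=2
Step 13: PC=2 exec 'MOV B, 1'. After: A=2 B=1 C=0 D=1 ZF=0 PC=3
Step 14: PC=3 exec 'MOV D, 1'. After: A=2 B=1 C=0 D=1 ZF=0 PC=4
Step 15: PC=4 exec 'SUB B, 2'. After: A=2 B=-1 C=0 D=1 ZF=0 PC=5
Step 16: PC=5 exec 'SUB A, 1'. After: A=1 B=-1 C=0 D=1 ZF=0 PC=6
Step 17: PC=6 exec 'JNZ 2'. After: A=1 B=-1 C=0 D=1 ZF=0 PC=2
Step 18: PC=2 exec 'MOV B, 1'. After: A=1 B=1 C=0 D=1 ZF=0 PC=3
Step 19: PC=3 exec 'MOV D, 1'. After: A=1 B=1 C=0 D=1 ZF=0 PC=4
Step 20: PC=4 exec 'SUB B, 2'. After: A=1 B=-1 C=0 D=1 ZF=0 PC=5
Step 21: PC=5 exec 'SUB A, 1'. After: A=0 B=-1 C=0 D=1 ZF=1 PC=6
Step 22: PC=6 exec 'JNZ 2'. After: A=0 B=-1 C=0 D=1 ZF=1 PC=7
Step 23: PC=7 exec 'HALT'. After: A=0 B=-1 C=0 D=1 ZF=1 PC=7 HALTED
Total instructions executed: 23

Answer: 23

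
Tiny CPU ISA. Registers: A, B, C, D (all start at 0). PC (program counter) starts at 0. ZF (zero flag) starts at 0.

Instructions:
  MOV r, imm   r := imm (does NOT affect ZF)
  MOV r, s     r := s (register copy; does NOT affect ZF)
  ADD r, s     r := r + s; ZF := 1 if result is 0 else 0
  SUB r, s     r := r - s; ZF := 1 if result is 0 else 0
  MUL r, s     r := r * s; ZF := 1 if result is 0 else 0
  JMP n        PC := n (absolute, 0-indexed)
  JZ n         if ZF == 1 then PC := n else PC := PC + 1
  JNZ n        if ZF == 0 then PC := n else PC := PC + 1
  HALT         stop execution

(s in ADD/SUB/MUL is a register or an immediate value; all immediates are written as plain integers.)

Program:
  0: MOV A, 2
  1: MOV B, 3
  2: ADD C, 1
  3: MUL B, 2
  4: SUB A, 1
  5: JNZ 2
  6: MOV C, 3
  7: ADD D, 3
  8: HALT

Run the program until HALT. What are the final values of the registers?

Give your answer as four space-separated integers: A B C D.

Step 1: PC=0 exec 'MOV A, 2'. After: A=2 B=0 C=0 D=0 ZF=0 PC=1
Step 2: PC=1 exec 'MOV B, 3'. After: A=2 B=3 C=0 D=0 ZF=0 PC=2
Step 3: PC=2 exec 'ADD C, 1'. After: A=2 B=3 C=1 D=0 ZF=0 PC=3
Step 4: PC=3 exec 'MUL B, 2'. After: A=2 B=6 C=1 D=0 ZF=0 PC=4
Step 5: PC=4 exec 'SUB A, 1'. After: A=1 B=6 C=1 D=0 ZF=0 PC=5
Step 6: PC=5 exec 'JNZ 2'. After: A=1 B=6 C=1 D=0 ZF=0 PC=2
Step 7: PC=2 exec 'ADD C, 1'. After: A=1 B=6 C=2 D=0 ZF=0 PC=3
Step 8: PC=3 exec 'MUL B, 2'. After: A=1 B=12 C=2 D=0 ZF=0 PC=4
Step 9: PC=4 exec 'SUB A, 1'. After: A=0 B=12 C=2 D=0 ZF=1 PC=5
Step 10: PC=5 exec 'JNZ 2'. After: A=0 B=12 C=2 D=0 ZF=1 PC=6
Step 11: PC=6 exec 'MOV C, 3'. After: A=0 B=12 C=3 D=0 ZF=1 PC=7
Step 12: PC=7 exec 'ADD D, 3'. After: A=0 B=12 C=3 D=3 ZF=0 PC=8
Step 13: PC=8 exec 'HALT'. After: A=0 B=12 C=3 D=3 ZF=0 PC=8 HALTED

Answer: 0 12 3 3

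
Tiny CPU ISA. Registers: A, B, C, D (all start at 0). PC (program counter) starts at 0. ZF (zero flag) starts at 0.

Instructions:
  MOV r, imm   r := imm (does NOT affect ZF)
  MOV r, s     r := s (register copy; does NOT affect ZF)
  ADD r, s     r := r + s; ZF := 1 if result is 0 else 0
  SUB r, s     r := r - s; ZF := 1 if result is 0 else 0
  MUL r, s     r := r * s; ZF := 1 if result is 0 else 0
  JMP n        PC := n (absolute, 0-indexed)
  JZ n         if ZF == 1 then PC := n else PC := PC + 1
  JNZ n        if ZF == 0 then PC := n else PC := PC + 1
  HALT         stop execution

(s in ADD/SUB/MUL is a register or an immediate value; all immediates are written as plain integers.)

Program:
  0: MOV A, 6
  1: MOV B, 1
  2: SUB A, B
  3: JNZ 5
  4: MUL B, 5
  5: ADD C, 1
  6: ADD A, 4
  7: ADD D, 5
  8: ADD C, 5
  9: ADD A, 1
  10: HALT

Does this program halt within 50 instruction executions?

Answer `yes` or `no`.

Answer: yes

Derivation:
Step 1: PC=0 exec 'MOV A, 6'. After: A=6 B=0 C=0 D=0 ZF=0 PC=1
Step 2: PC=1 exec 'MOV B, 1'. After: A=6 B=1 C=0 D=0 ZF=0 PC=2
Step 3: PC=2 exec 'SUB A, B'. After: A=5 B=1 C=0 D=0 ZF=0 PC=3
Step 4: PC=3 exec 'JNZ 5'. After: A=5 B=1 C=0 D=0 ZF=0 PC=5
Step 5: PC=5 exec 'ADD C, 1'. After: A=5 B=1 C=1 D=0 ZF=0 PC=6
Step 6: PC=6 exec 'ADD A, 4'. After: A=9 B=1 C=1 D=0 ZF=0 PC=7
Step 7: PC=7 exec 'ADD D, 5'. After: A=9 B=1 C=1 D=5 ZF=0 PC=8
Step 8: PC=8 exec 'ADD C, 5'. After: A=9 B=1 C=6 D=5 ZF=0 PC=9
Step 9: PC=9 exec 'ADD A, 1'. After: A=10 B=1 C=6 D=5 ZF=0 PC=10
Step 10: PC=10 exec 'HALT'. After: A=10 B=1 C=6 D=5 ZF=0 PC=10 HALTED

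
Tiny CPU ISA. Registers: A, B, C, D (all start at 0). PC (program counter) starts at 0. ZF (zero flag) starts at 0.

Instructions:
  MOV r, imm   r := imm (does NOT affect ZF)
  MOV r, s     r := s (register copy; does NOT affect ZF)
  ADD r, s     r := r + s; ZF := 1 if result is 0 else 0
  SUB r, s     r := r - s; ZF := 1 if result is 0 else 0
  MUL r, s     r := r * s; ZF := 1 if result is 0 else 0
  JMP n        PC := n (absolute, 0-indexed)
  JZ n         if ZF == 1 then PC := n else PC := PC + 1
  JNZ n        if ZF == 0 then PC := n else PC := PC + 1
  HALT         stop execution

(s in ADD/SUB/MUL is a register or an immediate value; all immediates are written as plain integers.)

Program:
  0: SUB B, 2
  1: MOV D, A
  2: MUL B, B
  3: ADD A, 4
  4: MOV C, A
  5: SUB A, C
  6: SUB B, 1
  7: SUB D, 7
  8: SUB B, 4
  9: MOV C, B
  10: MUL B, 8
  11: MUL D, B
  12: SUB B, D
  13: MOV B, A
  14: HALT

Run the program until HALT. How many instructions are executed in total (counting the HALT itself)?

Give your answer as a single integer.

Answer: 15

Derivation:
Step 1: PC=0 exec 'SUB B, 2'. After: A=0 B=-2 C=0 D=0 ZF=0 PC=1
Step 2: PC=1 exec 'MOV D, A'. After: A=0 B=-2 C=0 D=0 ZF=0 PC=2
Step 3: PC=2 exec 'MUL B, B'. After: A=0 B=4 C=0 D=0 ZF=0 PC=3
Step 4: PC=3 exec 'ADD A, 4'. After: A=4 B=4 C=0 D=0 ZF=0 PC=4
Step 5: PC=4 exec 'MOV C, A'. After: A=4 B=4 C=4 D=0 ZF=0 PC=5
Step 6: PC=5 exec 'SUB A, C'. After: A=0 B=4 C=4 D=0 ZF=1 PC=6
Step 7: PC=6 exec 'SUB B, 1'. After: A=0 B=3 C=4 D=0 ZF=0 PC=7
Step 8: PC=7 exec 'SUB D, 7'. After: A=0 B=3 C=4 D=-7 ZF=0 PC=8
Step 9: PC=8 exec 'SUB B, 4'. After: A=0 B=-1 C=4 D=-7 ZF=0 PC=9
Step 10: PC=9 exec 'MOV C, B'. After: A=0 B=-1 C=-1 D=-7 ZF=0 PC=10
Step 11: PC=10 exec 'MUL B, 8'. After: A=0 B=-8 C=-1 D=-7 ZF=0 PC=11
Step 12: PC=11 exec 'MUL D, B'. After: A=0 B=-8 C=-1 D=56 ZF=0 PC=12
Step 13: PC=12 exec 'SUB B, D'. After: A=0 B=-64 C=-1 D=56 ZF=0 PC=13
Step 14: PC=13 exec 'MOV B, A'. After: A=0 B=0 C=-1 D=56 ZF=0 PC=14
Step 15: PC=14 exec 'HALT'. After: A=0 B=0 C=-1 D=56 ZF=0 PC=14 HALTED
Total instructions executed: 15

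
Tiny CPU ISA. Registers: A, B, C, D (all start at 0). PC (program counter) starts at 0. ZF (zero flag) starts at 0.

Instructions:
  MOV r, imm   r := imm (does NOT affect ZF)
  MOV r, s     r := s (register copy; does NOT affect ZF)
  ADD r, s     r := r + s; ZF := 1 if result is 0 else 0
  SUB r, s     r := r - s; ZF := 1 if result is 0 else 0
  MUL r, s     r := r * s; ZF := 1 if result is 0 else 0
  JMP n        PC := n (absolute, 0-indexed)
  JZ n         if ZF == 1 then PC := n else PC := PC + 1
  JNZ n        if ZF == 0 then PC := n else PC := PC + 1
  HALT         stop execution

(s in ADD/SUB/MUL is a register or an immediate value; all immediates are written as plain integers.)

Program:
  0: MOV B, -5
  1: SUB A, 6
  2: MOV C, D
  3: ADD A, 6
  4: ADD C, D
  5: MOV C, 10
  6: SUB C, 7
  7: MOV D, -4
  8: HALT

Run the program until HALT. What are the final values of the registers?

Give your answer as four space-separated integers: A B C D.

Answer: 0 -5 3 -4

Derivation:
Step 1: PC=0 exec 'MOV B, -5'. After: A=0 B=-5 C=0 D=0 ZF=0 PC=1
Step 2: PC=1 exec 'SUB A, 6'. After: A=-6 B=-5 C=0 D=0 ZF=0 PC=2
Step 3: PC=2 exec 'MOV C, D'. After: A=-6 B=-5 C=0 D=0 ZF=0 PC=3
Step 4: PC=3 exec 'ADD A, 6'. After: A=0 B=-5 C=0 D=0 ZF=1 PC=4
Step 5: PC=4 exec 'ADD C, D'. After: A=0 B=-5 C=0 D=0 ZF=1 PC=5
Step 6: PC=5 exec 'MOV C, 10'. After: A=0 B=-5 C=10 D=0 ZF=1 PC=6
Step 7: PC=6 exec 'SUB C, 7'. After: A=0 B=-5 C=3 D=0 ZF=0 PC=7
Step 8: PC=7 exec 'MOV D, -4'. After: A=0 B=-5 C=3 D=-4 ZF=0 PC=8
Step 9: PC=8 exec 'HALT'. After: A=0 B=-5 C=3 D=-4 ZF=0 PC=8 HALTED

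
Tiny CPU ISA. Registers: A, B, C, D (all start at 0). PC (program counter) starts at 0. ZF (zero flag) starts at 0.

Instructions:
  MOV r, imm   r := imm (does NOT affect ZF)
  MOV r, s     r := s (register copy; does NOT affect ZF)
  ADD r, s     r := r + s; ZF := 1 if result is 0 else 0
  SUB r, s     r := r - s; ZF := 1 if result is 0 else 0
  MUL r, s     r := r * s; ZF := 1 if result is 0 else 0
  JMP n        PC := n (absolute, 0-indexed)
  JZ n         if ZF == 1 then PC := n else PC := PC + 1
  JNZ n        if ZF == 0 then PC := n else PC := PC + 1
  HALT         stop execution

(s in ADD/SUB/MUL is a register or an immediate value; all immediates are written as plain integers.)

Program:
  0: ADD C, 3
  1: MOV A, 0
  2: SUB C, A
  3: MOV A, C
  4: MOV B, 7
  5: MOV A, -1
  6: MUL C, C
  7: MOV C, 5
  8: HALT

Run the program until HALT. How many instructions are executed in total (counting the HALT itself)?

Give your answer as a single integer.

Step 1: PC=0 exec 'ADD C, 3'. After: A=0 B=0 C=3 D=0 ZF=0 PC=1
Step 2: PC=1 exec 'MOV A, 0'. After: A=0 B=0 C=3 D=0 ZF=0 PC=2
Step 3: PC=2 exec 'SUB C, A'. After: A=0 B=0 C=3 D=0 ZF=0 PC=3
Step 4: PC=3 exec 'MOV A, C'. After: A=3 B=0 C=3 D=0 ZF=0 PC=4
Step 5: PC=4 exec 'MOV B, 7'. After: A=3 B=7 C=3 D=0 ZF=0 PC=5
Step 6: PC=5 exec 'MOV A, -1'. After: A=-1 B=7 C=3 D=0 ZF=0 PC=6
Step 7: PC=6 exec 'MUL C, C'. After: A=-1 B=7 C=9 D=0 ZF=0 PC=7
Step 8: PC=7 exec 'MOV C, 5'. After: A=-1 B=7 C=5 D=0 ZF=0 PC=8
Step 9: PC=8 exec 'HALT'. After: A=-1 B=7 C=5 D=0 ZF=0 PC=8 HALTED
Total instructions executed: 9

Answer: 9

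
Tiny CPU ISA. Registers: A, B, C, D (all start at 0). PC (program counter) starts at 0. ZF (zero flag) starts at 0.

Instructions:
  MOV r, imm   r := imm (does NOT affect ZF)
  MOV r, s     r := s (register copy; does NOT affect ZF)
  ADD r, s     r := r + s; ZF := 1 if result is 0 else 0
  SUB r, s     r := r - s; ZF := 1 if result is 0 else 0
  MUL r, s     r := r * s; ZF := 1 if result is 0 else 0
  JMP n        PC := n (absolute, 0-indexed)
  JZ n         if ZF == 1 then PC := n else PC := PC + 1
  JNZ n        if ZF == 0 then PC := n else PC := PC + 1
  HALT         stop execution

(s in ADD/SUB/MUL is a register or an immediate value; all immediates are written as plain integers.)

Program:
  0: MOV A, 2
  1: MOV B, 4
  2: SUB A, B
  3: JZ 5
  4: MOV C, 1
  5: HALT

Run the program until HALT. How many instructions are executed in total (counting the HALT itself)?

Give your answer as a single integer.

Answer: 6

Derivation:
Step 1: PC=0 exec 'MOV A, 2'. After: A=2 B=0 C=0 D=0 ZF=0 PC=1
Step 2: PC=1 exec 'MOV B, 4'. After: A=2 B=4 C=0 D=0 ZF=0 PC=2
Step 3: PC=2 exec 'SUB A, B'. After: A=-2 B=4 C=0 D=0 ZF=0 PC=3
Step 4: PC=3 exec 'JZ 5'. After: A=-2 B=4 C=0 D=0 ZF=0 PC=4
Step 5: PC=4 exec 'MOV C, 1'. After: A=-2 B=4 C=1 D=0 ZF=0 PC=5
Step 6: PC=5 exec 'HALT'. After: A=-2 B=4 C=1 D=0 ZF=0 PC=5 HALTED
Total instructions executed: 6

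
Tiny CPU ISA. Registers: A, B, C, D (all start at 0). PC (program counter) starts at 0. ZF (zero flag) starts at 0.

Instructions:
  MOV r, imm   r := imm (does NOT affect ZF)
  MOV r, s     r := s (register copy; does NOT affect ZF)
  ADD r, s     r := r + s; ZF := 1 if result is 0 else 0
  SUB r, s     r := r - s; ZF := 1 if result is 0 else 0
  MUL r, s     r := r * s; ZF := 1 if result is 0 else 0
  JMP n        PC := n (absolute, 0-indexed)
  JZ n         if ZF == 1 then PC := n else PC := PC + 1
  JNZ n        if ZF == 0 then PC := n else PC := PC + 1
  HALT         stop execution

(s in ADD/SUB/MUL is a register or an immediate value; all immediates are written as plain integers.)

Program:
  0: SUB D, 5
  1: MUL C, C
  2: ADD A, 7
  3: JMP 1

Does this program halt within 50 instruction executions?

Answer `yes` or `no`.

Step 1: PC=0 exec 'SUB D, 5'. After: A=0 B=0 C=0 D=-5 ZF=0 PC=1
Step 2: PC=1 exec 'MUL C, C'. After: A=0 B=0 C=0 D=-5 ZF=1 PC=2
Step 3: PC=2 exec 'ADD A, 7'. After: A=7 B=0 C=0 D=-5 ZF=0 PC=3
Step 4: PC=3 exec 'JMP 1'. After: A=7 B=0 C=0 D=-5 ZF=0 PC=1
Step 5: PC=1 exec 'MUL C, C'. After: A=7 B=0 C=0 D=-5 ZF=1 PC=2
Step 6: PC=2 exec 'ADD A, 7'. After: A=14 B=0 C=0 D=-5 ZF=0 PC=3
Step 7: PC=3 exec 'JMP 1'. After: A=14 B=0 C=0 D=-5 ZF=0 PC=1
Step 8: PC=1 exec 'MUL C, C'. After: A=14 B=0 C=0 D=-5 ZF=1 PC=2
Step 9: PC=2 exec 'ADD A, 7'. After: A=21 B=0 C=0 D=-5 ZF=0 PC=3
Step 10: PC=3 exec 'JMP 1'. After: A=21 B=0 C=0 D=-5 ZF=0 PC=1
Step 11: PC=1 exec 'MUL C, C'. After: A=21 B=0 C=0 D=-5 ZF=1 PC=2
Step 12: PC=2 exec 'ADD A, 7'. After: A=28 B=0 C=0 D=-5 ZF=0 PC=3
Step 13: PC=3 exec 'JMP 1'. After: A=28 B=0 C=0 D=-5 ZF=0 PC=1
Step 14: PC=1 exec 'MUL C, C'. After: A=28 B=0 C=0 D=-5 ZF=1 PC=2
Step 15: PC=2 exec 'ADD A, 7'. After: A=35 B=0 C=0 D=-5 ZF=0 PC=3
After 50 steps: not halted. PC revisits the same instructions with no path to HALT; will never halt.

Answer: no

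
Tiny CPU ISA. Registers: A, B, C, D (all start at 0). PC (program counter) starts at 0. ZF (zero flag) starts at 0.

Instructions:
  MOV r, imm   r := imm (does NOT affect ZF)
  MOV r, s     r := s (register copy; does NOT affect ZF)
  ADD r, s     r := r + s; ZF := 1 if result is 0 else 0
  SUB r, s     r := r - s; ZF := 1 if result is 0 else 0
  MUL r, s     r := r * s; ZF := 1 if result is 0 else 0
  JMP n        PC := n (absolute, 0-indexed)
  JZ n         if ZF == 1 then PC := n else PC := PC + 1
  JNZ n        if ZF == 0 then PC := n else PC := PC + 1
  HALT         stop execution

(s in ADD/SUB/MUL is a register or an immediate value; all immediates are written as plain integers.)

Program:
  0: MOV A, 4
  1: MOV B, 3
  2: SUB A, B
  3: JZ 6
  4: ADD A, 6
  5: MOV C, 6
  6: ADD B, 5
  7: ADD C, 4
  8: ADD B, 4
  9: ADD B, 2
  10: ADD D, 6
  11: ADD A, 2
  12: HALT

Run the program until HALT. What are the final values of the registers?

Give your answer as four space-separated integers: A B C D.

Step 1: PC=0 exec 'MOV A, 4'. After: A=4 B=0 C=0 D=0 ZF=0 PC=1
Step 2: PC=1 exec 'MOV B, 3'. After: A=4 B=3 C=0 D=0 ZF=0 PC=2
Step 3: PC=2 exec 'SUB A, B'. After: A=1 B=3 C=0 D=0 ZF=0 PC=3
Step 4: PC=3 exec 'JZ 6'. After: A=1 B=3 C=0 D=0 ZF=0 PC=4
Step 5: PC=4 exec 'ADD A, 6'. After: A=7 B=3 C=0 D=0 ZF=0 PC=5
Step 6: PC=5 exec 'MOV C, 6'. After: A=7 B=3 C=6 D=0 ZF=0 PC=6
Step 7: PC=6 exec 'ADD B, 5'. After: A=7 B=8 C=6 D=0 ZF=0 PC=7
Step 8: PC=7 exec 'ADD C, 4'. After: A=7 B=8 C=10 D=0 ZF=0 PC=8
Step 9: PC=8 exec 'ADD B, 4'. After: A=7 B=12 C=10 D=0 ZF=0 PC=9
Step 10: PC=9 exec 'ADD B, 2'. After: A=7 B=14 C=10 D=0 ZF=0 PC=10
Step 11: PC=10 exec 'ADD D, 6'. After: A=7 B=14 C=10 D=6 ZF=0 PC=11
Step 12: PC=11 exec 'ADD A, 2'. After: A=9 B=14 C=10 D=6 ZF=0 PC=12
Step 13: PC=12 exec 'HALT'. After: A=9 B=14 C=10 D=6 ZF=0 PC=12 HALTED

Answer: 9 14 10 6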